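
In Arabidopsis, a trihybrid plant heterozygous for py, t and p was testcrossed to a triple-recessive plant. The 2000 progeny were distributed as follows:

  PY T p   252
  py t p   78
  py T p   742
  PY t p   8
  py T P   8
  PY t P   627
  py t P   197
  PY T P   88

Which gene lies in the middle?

The two most frequent reciprocal classes, py T p and PY t P, are the parental types, so the F1 was py T p / PY t P.
The two rarest classes, py T P and PY t p, are the double crossovers. Comparing them with the parentals, only the p allele has switched, so p is the middle locus and the order is t – p – py.

p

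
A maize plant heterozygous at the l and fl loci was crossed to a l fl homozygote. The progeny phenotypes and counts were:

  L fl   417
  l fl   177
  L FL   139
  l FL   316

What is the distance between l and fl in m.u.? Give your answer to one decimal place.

30.1 m.u.

The two most frequent classes, L fl (417) and l FL (316), are the parental types, so the F1 was L fl / l FL.
The recombinant classes are L FL and l fl: 139 + 177 = 316.
Recombination frequency = 316/1049 = 0.3012 ≈ 30.1%, i.e. 30.1 m.u.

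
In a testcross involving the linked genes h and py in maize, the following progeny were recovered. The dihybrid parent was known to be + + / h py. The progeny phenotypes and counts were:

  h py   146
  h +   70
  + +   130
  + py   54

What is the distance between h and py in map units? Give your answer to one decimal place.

31.0 map units

The recombinant classes are + py and h +: 54 + 70 = 124.
Recombination frequency = 124/400 = 0.3100 ≈ 31.0%, i.e. 31.0 map units.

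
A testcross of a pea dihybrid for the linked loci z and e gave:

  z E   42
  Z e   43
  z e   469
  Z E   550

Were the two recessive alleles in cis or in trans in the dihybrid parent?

The two most frequent classes are Z E (550) and z e (469); these are the parental (non-recombinant) types.
So the F1 carried Z E on one chromosome and z e on the other — the recessive alleles are on the same chromosome (cis / coupling).

cis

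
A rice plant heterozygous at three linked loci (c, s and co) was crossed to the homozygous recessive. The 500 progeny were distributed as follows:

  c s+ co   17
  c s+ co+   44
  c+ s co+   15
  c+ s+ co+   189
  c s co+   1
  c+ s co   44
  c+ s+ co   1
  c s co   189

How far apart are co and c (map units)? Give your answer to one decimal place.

18.0 map units

The two most frequent reciprocal classes, c+ s+ co+ and c s co, are the parental types, so the F1 was c+ s+ co+ / c s co.
The two rarest classes, c+ s+ co and c s co+, are the double crossovers. Comparing them with the parentals, only the co allele has switched, so co is the middle locus and the order is c – co – s.
Crossovers in the c–co interval produce the single-crossover classes c s+ co+ and c+ s co (44 + 44 = 88) plus the double crossovers (2).
RF(c–co) = (88 + 2) / 500 = 90/500 = 0.1800 → 18.0 map units.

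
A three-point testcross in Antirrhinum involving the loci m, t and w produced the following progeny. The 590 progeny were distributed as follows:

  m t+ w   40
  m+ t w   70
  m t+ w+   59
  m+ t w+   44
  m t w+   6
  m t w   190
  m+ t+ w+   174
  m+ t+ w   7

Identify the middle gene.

w

The two most frequent reciprocal classes, m t w and m+ t+ w+, are the parental types, so the F1 was m t w / m+ t+ w+.
The two rarest classes, m t w+ and m+ t+ w, are the double crossovers. Comparing them with the parentals, only the w allele has switched, so w is the middle locus and the order is m – w – t.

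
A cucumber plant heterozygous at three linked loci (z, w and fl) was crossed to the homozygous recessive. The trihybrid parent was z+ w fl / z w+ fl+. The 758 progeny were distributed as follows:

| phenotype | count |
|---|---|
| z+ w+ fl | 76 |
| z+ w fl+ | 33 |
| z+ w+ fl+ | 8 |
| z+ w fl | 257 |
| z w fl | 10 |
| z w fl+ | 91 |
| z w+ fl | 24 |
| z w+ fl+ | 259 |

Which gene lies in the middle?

The two rarest classes, z w fl and z+ w+ fl+, are the double crossovers. Comparing them with the parentals, only the z allele has switched, so z is the middle locus and the order is w – z – fl.

z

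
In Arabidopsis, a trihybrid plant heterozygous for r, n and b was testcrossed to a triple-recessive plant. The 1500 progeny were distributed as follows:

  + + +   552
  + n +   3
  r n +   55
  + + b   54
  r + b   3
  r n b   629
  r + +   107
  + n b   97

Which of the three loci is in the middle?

The two most frequent reciprocal classes, + + + and r n b, are the parental types, so the F1 was + + + / r n b.
The two rarest classes, + n + and r + b, are the double crossovers. Comparing them with the parentals, only the n allele has switched, so n is the middle locus and the order is b – n – r.

n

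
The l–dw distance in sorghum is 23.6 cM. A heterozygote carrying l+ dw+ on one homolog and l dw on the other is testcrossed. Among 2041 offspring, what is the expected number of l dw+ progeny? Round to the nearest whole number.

A map distance of 23.6 cM corresponds to a recombination frequency of 0.236.
The F1 is l+ dw+ / l dw, so l dw+ is a recombinant gamete class with expected frequency r/2 = 0.236/2 = 0.1180.
Expected number = 0.1180 × 2041 = 240.84 ≈ 241.

241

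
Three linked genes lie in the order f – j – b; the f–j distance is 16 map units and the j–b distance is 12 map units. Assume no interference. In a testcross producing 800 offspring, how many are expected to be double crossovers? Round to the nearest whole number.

15

Map distances give recombination frequencies of 0.160 and 0.120 for the two intervals.
With no interference, expected double-crossover frequency = 0.160 × 0.120 = 0.01920.
Expected number = 0.01920 × 800 = 15.36 ≈ 15.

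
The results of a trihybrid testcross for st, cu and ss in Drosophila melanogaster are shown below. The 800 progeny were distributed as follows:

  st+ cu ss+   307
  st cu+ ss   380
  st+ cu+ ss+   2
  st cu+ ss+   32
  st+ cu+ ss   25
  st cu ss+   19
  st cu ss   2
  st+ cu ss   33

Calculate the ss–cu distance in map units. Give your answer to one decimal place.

8.6 map units

The two most frequent reciprocal classes, st cu+ ss and st+ cu ss+, are the parental types, so the F1 was st cu+ ss / st+ cu ss+.
The two rarest classes, st cu ss and st+ cu+ ss+, are the double crossovers. Comparing them with the parentals, only the cu allele has switched, so cu is the middle locus and the order is ss – cu – st.
Crossovers in the ss–cu interval produce the single-crossover classes st cu+ ss+ and st+ cu ss (32 + 33 = 65) plus the double crossovers (4).
RF(ss–cu) = (65 + 4) / 800 = 69/800 = 0.0862 → 8.6 map units.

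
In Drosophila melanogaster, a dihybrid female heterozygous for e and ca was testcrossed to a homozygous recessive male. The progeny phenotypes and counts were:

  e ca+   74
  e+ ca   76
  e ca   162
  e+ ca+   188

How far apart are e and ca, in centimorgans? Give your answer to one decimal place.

The two most frequent classes, e+ ca+ (188) and e ca (162), are the parental types, so the F1 was e+ ca+ / e ca.
The recombinant classes are e+ ca and e ca+: 76 + 74 = 150.
Recombination frequency = 150/500 = 0.3000 ≈ 30.0%, i.e. 30.0 centimorgans.

30.0 centimorgans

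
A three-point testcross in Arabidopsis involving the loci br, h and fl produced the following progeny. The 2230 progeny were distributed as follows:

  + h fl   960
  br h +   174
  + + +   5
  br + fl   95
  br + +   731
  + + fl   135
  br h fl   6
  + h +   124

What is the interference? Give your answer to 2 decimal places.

The two most frequent reciprocal classes, br + + and + h fl, are the parental types, so the F1 was br + + / + h fl.
The two rarest classes, + + + and br h fl, are the double crossovers. Comparing them with the parentals, only the br allele has switched, so br is the middle locus and the order is h – br – fl.
h–br: (309 + 11)/2230 = 0.1435; br–fl: (219 + 11)/2230 = 0.1031.
Expected DCO frequency = 0.1435 × 0.1031 ≈ 0.01479; observed = 11/2230 ≈ 0.00493.
Coefficient of coincidence = 0.00493/0.01479 ≈ 0.33; interference = 1 − 0.33 = 0.67.

0.67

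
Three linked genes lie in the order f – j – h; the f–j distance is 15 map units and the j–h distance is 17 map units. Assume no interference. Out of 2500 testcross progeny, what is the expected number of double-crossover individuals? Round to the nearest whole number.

64

Map distances give recombination frequencies of 0.150 and 0.170 for the two intervals.
With no interference, expected double-crossover frequency = 0.150 × 0.170 = 0.02550.
Expected number = 0.02550 × 2500 = 63.75 ≈ 64.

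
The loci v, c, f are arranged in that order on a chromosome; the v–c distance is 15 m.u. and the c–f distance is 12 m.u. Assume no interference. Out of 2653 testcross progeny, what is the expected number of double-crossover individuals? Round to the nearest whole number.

Map distances give recombination frequencies of 0.150 and 0.120 for the two intervals.
With no interference, expected double-crossover frequency = 0.150 × 0.120 = 0.01800.
Expected number = 0.01800 × 2653 = 47.75 ≈ 48.

48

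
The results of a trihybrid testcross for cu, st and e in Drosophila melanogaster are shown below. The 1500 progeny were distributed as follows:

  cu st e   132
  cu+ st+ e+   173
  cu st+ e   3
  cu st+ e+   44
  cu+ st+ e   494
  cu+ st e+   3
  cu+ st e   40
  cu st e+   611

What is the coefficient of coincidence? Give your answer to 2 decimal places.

0.32

The two most frequent reciprocal classes, cu st e+ and cu+ st+ e, are the parental types, so the F1 was cu st e+ / cu+ st+ e.
The two rarest classes, cu+ st e+ and cu st+ e, are the double crossovers. Comparing them with the parentals, only the cu allele has switched, so cu is the middle locus and the order is e – cu – st.
e–cu: (305 + 6)/1500 = 0.2073; cu–st: (84 + 6)/1500 = 0.0600.
Expected DCO frequency = 0.2073 × 0.0600 ≈ 0.01244; observed = 6/1500 ≈ 0.00400.
Coefficient of coincidence = 0.00400/0.01244 ≈ 0.32.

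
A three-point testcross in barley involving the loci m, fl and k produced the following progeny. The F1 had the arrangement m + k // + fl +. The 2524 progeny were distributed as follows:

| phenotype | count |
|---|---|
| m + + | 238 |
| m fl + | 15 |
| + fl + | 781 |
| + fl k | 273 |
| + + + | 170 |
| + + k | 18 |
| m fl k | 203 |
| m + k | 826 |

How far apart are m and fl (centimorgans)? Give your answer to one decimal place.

The two rarest classes, + + k and m fl +, are the double crossovers. Comparing them with the parentals, only the m allele has switched, so m is the middle locus and the order is fl – m – k.
Crossovers in the fl–m interval produce the single-crossover classes m fl k and + + + (203 + 170 = 373) plus the double crossovers (33).
RF(fl–m) = (373 + 33) / 2524 = 406/2524 = 0.1609 → 16.1 centimorgans.

16.1 centimorgans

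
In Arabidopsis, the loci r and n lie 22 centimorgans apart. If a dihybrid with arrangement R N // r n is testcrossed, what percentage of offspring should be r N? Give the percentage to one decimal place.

11.0%

A map distance of 22 centimorgans corresponds to a recombination frequency of 0.220.
The F1 is R N / r n, so r N is a recombinant gamete class with expected frequency r/2 = 0.220/2 = 0.1100.
That is 0.1100 = 11.0% of the progeny.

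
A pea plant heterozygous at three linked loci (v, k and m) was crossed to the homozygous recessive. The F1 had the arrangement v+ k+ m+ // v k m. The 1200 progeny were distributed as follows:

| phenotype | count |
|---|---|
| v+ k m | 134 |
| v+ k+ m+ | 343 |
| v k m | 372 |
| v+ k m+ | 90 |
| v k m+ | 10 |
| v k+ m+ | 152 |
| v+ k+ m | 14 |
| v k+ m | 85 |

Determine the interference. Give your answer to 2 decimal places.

0.53

The two rarest classes, v+ k+ m and v k m+, are the double crossovers. Comparing them with the parentals, only the m allele has switched, so m is the middle locus and the order is k – m – v.
k–m: (175 + 24)/1200 = 0.1658; m–v: (286 + 24)/1200 = 0.2583.
Expected DCO frequency = 0.1658 × 0.2583 ≈ 0.04283; observed = 24/1200 ≈ 0.02000.
Coefficient of coincidence = 0.02000/0.04283 ≈ 0.47; interference = 1 − 0.47 = 0.53.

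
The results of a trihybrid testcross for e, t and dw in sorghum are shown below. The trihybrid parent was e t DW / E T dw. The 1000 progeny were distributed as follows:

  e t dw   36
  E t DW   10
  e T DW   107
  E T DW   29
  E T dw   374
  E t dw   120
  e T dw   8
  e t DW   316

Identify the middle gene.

The two rarest classes, E t DW and e T dw, are the double crossovers. Comparing them with the parentals, only the e allele has switched, so e is the middle locus and the order is dw – e – t.

e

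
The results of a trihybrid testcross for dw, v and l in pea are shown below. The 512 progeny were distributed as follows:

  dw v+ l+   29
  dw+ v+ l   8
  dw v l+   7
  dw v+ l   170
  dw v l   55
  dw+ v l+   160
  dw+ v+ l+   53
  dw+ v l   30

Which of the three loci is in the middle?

dw

The two most frequent reciprocal classes, dw v+ l and dw+ v l+, are the parental types, so the F1 was dw v+ l / dw+ v l+.
The two rarest classes, dw+ v+ l and dw v l+, are the double crossovers. Comparing them with the parentals, only the dw allele has switched, so dw is the middle locus and the order is v – dw – l.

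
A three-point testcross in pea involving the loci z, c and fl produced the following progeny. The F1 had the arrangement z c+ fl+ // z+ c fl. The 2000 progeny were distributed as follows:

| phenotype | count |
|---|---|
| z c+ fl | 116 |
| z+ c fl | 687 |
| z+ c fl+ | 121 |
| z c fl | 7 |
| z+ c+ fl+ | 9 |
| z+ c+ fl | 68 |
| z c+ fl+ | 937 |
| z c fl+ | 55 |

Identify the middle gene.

The two rarest classes, z+ c+ fl+ and z c fl, are the double crossovers. Comparing them with the parentals, only the z allele has switched, so z is the middle locus and the order is c – z – fl.

z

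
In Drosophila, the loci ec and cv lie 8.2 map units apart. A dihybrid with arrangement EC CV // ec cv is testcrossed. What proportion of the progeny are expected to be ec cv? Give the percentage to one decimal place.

45.9%

A map distance of 8.2 map units corresponds to a recombination frequency of 0.082.
The F1 is EC CV / ec cv, so ec cv is a parental gamete class with expected frequency (1 − r)/2 = 0.918/2 = 0.4590.
That is 0.4590 = 45.9% of the progeny.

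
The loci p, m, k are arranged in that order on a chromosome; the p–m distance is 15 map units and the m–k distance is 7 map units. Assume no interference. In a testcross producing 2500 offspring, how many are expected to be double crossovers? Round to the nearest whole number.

26

Map distances give recombination frequencies of 0.150 and 0.070 for the two intervals.
With no interference, expected double-crossover frequency = 0.150 × 0.070 = 0.01050.
Expected number = 0.01050 × 2500 = 26.25 ≈ 26.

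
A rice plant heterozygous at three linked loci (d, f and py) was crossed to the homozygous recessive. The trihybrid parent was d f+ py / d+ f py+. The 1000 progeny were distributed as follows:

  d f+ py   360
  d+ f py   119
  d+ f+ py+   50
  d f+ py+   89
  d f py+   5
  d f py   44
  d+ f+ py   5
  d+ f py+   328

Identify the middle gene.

d

The two rarest classes, d+ f+ py and d f py+, are the double crossovers. Comparing them with the parentals, only the d allele has switched, so d is the middle locus and the order is py – d – f.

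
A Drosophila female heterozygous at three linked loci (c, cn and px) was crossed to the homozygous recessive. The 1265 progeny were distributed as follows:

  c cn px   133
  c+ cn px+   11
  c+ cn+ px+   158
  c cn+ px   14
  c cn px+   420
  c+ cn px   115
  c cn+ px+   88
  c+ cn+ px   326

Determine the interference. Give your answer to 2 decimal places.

The two most frequent reciprocal classes, c+ cn+ px and c cn px+, are the parental types, so the F1 was c+ cn+ px / c cn px+.
The two rarest classes, c cn+ px and c+ cn px+, are the double crossovers. Comparing them with the parentals, only the c allele has switched, so c is the middle locus and the order is cn – c – px.
cn–c: (203 + 25)/1265 = 0.1802; c–px: (291 + 25)/1265 = 0.2498.
Expected DCO frequency = 0.1802 × 0.2498 ≈ 0.04501; observed = 25/1265 ≈ 0.01976.
Coefficient of coincidence = 0.01976/0.04501 ≈ 0.44; interference = 1 − 0.44 = 0.56.

0.56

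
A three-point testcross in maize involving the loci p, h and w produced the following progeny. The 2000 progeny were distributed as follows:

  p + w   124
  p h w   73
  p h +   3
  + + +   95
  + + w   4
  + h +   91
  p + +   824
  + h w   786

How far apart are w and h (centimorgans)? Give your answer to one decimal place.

The two most frequent reciprocal classes, + h w and p + +, are the parental types, so the F1 was + h w / p + +.
The two rarest classes, + + w and p h +, are the double crossovers. Comparing them with the parentals, only the h allele has switched, so h is the middle locus and the order is w – h – p.
Crossovers in the w–h interval produce the single-crossover classes + h + and p + w (91 + 124 = 215) plus the double crossovers (7).
RF(w–h) = (215 + 7) / 2000 = 222/2000 = 0.1110 → 11.1 centimorgans.

11.1 centimorgans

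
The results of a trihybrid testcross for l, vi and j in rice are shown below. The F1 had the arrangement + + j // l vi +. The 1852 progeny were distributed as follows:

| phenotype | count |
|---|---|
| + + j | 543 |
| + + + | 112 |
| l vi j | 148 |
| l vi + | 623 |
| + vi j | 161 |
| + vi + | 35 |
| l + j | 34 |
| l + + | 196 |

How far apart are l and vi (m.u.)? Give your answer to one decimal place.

The two rarest classes, l + j and + vi +, are the double crossovers. Comparing them with the parentals, only the l allele has switched, so l is the middle locus and the order is j – l – vi.
Crossovers in the l–vi interval produce the single-crossover classes + vi j and l + + (161 + 196 = 357) plus the double crossovers (69).
RF(l–vi) = (357 + 69) / 1852 = 426/1852 = 0.2300 → 23.0 m.u.

23.0 m.u.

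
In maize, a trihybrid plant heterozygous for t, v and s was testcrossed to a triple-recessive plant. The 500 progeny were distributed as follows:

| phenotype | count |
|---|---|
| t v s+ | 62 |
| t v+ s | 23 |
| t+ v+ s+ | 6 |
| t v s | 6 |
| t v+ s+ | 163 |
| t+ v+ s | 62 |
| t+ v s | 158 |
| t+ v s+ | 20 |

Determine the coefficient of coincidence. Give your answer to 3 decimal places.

0.802

The two most frequent reciprocal classes, t v+ s+ and t+ v s, are the parental types, so the F1 was t v+ s+ / t+ v s.
The two rarest classes, t+ v+ s+ and t v s, are the double crossovers. Comparing them with the parentals, only the t allele has switched, so t is the middle locus and the order is s – t – v.
s–t: (43 + 12)/500 = 0.1100; t–v: (124 + 12)/500 = 0.2720.
Expected DCO frequency = 0.1100 × 0.2720 ≈ 0.02992; observed = 12/500 ≈ 0.02400.
Coefficient of coincidence = 0.02400/0.02992 ≈ 0.802.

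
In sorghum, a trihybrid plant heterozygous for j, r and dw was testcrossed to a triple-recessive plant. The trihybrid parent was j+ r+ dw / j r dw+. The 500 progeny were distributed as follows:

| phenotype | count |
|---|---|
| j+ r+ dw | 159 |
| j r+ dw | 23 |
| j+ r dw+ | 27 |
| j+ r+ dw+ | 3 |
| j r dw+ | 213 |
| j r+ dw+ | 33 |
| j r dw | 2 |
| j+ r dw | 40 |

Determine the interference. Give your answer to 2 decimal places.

The two rarest classes, j+ r+ dw+ and j r dw, are the double crossovers. Comparing them with the parentals, only the dw allele has switched, so dw is the middle locus and the order is r – dw – j.
r–dw: (73 + 5)/500 = 0.1560; dw–j: (50 + 5)/500 = 0.1100.
Expected DCO frequency = 0.1560 × 0.1100 ≈ 0.01716; observed = 5/500 ≈ 0.01000.
Coefficient of coincidence = 0.01000/0.01716 ≈ 0.58; interference = 1 − 0.58 = 0.42.

0.42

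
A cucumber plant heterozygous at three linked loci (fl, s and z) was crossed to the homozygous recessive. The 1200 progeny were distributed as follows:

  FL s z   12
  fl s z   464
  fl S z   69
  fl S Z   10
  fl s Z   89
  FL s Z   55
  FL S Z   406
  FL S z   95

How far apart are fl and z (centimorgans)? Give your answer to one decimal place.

17.2 centimorgans

The two most frequent reciprocal classes, FL S Z and fl s z, are the parental types, so the F1 was FL S Z / fl s z.
The two rarest classes, fl S Z and FL s z, are the double crossovers. Comparing them with the parentals, only the fl allele has switched, so fl is the middle locus and the order is s – fl – z.
Crossovers in the fl–z interval produce the single-crossover classes FL S z and fl s Z (95 + 89 = 184) plus the double crossovers (22).
RF(fl–z) = (184 + 22) / 1200 = 206/1200 = 0.1717 → 17.2 centimorgans.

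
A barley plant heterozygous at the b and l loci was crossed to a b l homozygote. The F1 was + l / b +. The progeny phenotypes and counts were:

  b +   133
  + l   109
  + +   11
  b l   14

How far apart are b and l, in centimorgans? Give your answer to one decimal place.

9.4 centimorgans

The recombinant classes are + + and b l: 11 + 14 = 25.
Recombination frequency = 25/267 = 0.0936 ≈ 9.4%, i.e. 9.4 centimorgans.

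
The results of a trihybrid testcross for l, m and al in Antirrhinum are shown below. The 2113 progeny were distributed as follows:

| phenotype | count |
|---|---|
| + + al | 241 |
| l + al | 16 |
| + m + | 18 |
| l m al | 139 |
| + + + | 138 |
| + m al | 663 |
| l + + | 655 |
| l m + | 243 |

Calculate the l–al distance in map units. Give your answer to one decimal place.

The two most frequent reciprocal classes, + m al and l + +, are the parental types, so the F1 was + m al / l + +.
The two rarest classes, + m + and l + al, are the double crossovers. Comparing them with the parentals, only the al allele has switched, so al is the middle locus and the order is m – al – l.
Crossovers in the al–l interval produce the single-crossover classes l m al and + + + (139 + 138 = 277) plus the double crossovers (34).
RF(al–l) = (277 + 34) / 2113 = 311/2113 = 0.1472 → 14.7 map units.

14.7 map units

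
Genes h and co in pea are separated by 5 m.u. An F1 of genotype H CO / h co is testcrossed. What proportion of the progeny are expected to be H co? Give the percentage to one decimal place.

A map distance of 5 m.u. corresponds to a recombination frequency of 0.050.
The F1 is H CO / h co, so H co is a recombinant gamete class with expected frequency r/2 = 0.050/2 = 0.0250.
That is 0.0250 = 2.5% of the progeny.

2.5%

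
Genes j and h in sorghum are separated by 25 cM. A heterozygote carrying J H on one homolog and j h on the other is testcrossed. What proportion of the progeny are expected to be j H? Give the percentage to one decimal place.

12.5%

A map distance of 25 cM corresponds to a recombination frequency of 0.250.
The F1 is J H / j h, so j H is a recombinant gamete class with expected frequency r/2 = 0.250/2 = 0.1250.
That is 0.1250 = 12.5% of the progeny.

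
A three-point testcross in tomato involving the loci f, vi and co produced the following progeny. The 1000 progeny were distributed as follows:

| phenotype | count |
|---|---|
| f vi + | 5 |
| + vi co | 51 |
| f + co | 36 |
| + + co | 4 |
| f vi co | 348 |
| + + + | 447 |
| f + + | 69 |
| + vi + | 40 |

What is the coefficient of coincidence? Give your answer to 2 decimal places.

0.82

The two most frequent reciprocal classes, + + + and f vi co, are the parental types, so the F1 was + + + / f vi co.
The two rarest classes, + + co and f vi +, are the double crossovers. Comparing them with the parentals, only the co allele has switched, so co is the middle locus and the order is f – co – vi.
f–co: (120 + 9)/1000 = 0.1290; co–vi: (76 + 9)/1000 = 0.0850.
Expected DCO frequency = 0.1290 × 0.0850 ≈ 0.01097; observed = 9/1000 ≈ 0.00900.
Coefficient of coincidence = 0.00900/0.01097 ≈ 0.82.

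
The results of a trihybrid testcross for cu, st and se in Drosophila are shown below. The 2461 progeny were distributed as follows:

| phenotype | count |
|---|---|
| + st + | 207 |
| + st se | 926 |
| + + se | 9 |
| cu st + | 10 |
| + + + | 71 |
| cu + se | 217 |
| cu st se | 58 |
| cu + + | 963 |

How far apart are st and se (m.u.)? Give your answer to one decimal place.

The two most frequent reciprocal classes, + st se and cu + +, are the parental types, so the F1 was + st se / cu + +.
The two rarest classes, + + se and cu st +, are the double crossovers. Comparing them with the parentals, only the st allele has switched, so st is the middle locus and the order is cu – st – se.
Crossovers in the st–se interval produce the single-crossover classes + st + and cu + se (207 + 217 = 424) plus the double crossovers (19).
RF(st–se) = (424 + 19) / 2461 = 443/2461 = 0.1800 → 18.0 m.u.

18.0 m.u.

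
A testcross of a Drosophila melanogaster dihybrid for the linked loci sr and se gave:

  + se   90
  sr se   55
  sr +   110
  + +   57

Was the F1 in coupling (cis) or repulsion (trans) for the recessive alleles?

The two most frequent classes are + se (90) and sr + (110); these are the parental (non-recombinant) types.
So the F1 carried + se on one chromosome and sr + on the other — the recessive alleles are on opposite chromosomes (trans / repulsion).

trans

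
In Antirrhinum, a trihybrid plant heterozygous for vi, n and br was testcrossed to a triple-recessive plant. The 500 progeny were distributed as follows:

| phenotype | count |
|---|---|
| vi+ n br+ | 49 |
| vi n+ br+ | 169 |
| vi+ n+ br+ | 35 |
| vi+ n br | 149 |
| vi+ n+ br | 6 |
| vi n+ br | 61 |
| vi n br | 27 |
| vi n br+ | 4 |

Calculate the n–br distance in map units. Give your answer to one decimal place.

24.0 map units

The two most frequent reciprocal classes, vi n+ br+ and vi+ n br, are the parental types, so the F1 was vi n+ br+ / vi+ n br.
The two rarest classes, vi n br+ and vi+ n+ br, are the double crossovers. Comparing them with the parentals, only the n allele has switched, so n is the middle locus and the order is br – n – vi.
Crossovers in the br–n interval produce the single-crossover classes vi n+ br and vi+ n br+ (61 + 49 = 110) plus the double crossovers (10).
RF(br–n) = (110 + 10) / 500 = 120/500 = 0.2400 → 24.0 map units.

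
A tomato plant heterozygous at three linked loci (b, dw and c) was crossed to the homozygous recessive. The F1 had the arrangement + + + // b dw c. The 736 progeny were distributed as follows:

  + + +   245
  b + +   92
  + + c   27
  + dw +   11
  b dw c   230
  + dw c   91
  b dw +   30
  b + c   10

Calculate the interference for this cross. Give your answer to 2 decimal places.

The two rarest classes, + dw + and b + c, are the double crossovers. Comparing them with the parentals, only the dw allele has switched, so dw is the middle locus and the order is c – dw – b.
c–dw: (57 + 21)/736 = 0.1060; dw–b: (183 + 21)/736 = 0.2772.
Expected DCO frequency = 0.1060 × 0.2772 ≈ 0.02938; observed = 21/736 ≈ 0.02853.
Coefficient of coincidence = 0.02853/0.02938 ≈ 0.97; interference = 1 − 0.97 = 0.03.

0.03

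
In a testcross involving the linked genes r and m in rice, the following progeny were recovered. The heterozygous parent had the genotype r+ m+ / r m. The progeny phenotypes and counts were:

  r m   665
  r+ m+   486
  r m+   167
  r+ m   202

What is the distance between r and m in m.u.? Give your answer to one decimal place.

24.3 m.u.

The recombinant classes are r+ m and r m+: 202 + 167 = 369.
Recombination frequency = 369/1520 = 0.2428 ≈ 24.3%, i.e. 24.3 m.u.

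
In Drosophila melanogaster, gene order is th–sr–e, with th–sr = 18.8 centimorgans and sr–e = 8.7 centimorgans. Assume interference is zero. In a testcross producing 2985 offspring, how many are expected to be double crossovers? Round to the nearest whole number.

Map distances give recombination frequencies of 0.188 and 0.087 for the two intervals.
With no interference, expected double-crossover frequency = 0.188 × 0.087 = 0.01636.
Expected number = 0.01636 × 2985 = 48.82 ≈ 49.

49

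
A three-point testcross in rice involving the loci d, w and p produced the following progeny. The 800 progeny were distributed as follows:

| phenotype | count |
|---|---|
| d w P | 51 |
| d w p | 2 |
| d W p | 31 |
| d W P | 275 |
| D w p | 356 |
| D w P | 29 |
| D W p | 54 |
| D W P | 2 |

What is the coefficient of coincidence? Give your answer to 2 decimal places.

0.46

The two most frequent reciprocal classes, d W P and D w p, are the parental types, so the F1 was d W P / D w p.
The two rarest classes, D W P and d w p, are the double crossovers. Comparing them with the parentals, only the d allele has switched, so d is the middle locus and the order is p – d – w.
p–d: (60 + 4)/800 = 0.0800; d–w: (105 + 4)/800 = 0.1363.
Expected DCO frequency = 0.0800 × 0.1363 ≈ 0.01090; observed = 4/800 ≈ 0.00500.
Coefficient of coincidence = 0.00500/0.01090 ≈ 0.46.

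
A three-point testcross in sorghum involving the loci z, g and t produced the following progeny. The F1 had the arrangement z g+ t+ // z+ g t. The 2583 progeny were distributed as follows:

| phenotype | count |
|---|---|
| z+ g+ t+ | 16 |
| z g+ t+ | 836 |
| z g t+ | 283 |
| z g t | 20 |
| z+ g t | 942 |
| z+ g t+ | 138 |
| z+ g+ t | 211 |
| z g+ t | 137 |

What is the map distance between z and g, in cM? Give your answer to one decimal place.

The two rarest classes, z+ g+ t+ and z g t, are the double crossovers. Comparing them with the parentals, only the z allele has switched, so z is the middle locus and the order is t – z – g.
Crossovers in the z–g interval produce the single-crossover classes z g t+ and z+ g+ t (283 + 211 = 494) plus the double crossovers (36).
RF(z–g) = (494 + 36) / 2583 = 530/2583 = 0.2052 → 20.5 cM.

20.5 cM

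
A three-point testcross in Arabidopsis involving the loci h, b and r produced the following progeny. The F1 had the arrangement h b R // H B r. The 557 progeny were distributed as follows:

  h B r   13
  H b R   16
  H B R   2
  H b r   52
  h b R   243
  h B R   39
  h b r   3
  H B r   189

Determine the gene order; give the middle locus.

r

The two rarest classes, h b r and H B R, are the double crossovers. Comparing them with the parentals, only the r allele has switched, so r is the middle locus and the order is b – r – h.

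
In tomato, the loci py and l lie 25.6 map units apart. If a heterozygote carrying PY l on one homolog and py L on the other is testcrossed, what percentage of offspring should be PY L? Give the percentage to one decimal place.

A map distance of 25.6 map units corresponds to a recombination frequency of 0.256.
The F1 is PY l / py L, so PY L is a recombinant gamete class with expected frequency r/2 = 0.256/2 = 0.1280.
That is 0.1280 = 12.8% of the progeny.

12.8%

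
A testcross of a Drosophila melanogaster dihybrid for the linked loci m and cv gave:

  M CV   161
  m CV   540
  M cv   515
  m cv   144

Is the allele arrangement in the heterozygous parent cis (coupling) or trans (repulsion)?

The two most frequent classes are M cv (515) and m CV (540); these are the parental (non-recombinant) types.
So the F1 carried M cv on one chromosome and m CV on the other — the recessive alleles are on opposite chromosomes (trans / repulsion).

trans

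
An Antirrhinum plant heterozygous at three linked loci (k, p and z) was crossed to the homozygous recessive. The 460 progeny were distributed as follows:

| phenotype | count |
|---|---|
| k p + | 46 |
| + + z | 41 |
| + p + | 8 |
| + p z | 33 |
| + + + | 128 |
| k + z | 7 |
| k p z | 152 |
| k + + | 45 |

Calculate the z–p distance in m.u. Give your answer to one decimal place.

The two most frequent reciprocal classes, + + + and k p z, are the parental types, so the F1 was + + + / k p z.
The two rarest classes, + p + and k + z, are the double crossovers. Comparing them with the parentals, only the p allele has switched, so p is the middle locus and the order is z – p – k.
Crossovers in the z–p interval produce the single-crossover classes + + z and k p + (41 + 46 = 87) plus the double crossovers (15).
RF(z–p) = (87 + 15) / 460 = 102/460 = 0.2217 → 22.2 m.u.

22.2 m.u.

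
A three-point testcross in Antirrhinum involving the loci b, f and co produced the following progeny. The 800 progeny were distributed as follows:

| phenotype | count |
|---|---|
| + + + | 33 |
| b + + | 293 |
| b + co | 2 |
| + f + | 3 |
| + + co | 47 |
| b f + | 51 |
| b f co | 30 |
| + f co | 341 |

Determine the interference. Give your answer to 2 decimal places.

0.43

The two most frequent reciprocal classes, b + + and + f co, are the parental types, so the F1 was b + + / + f co.
The two rarest classes, b + co and + f +, are the double crossovers. Comparing them with the parentals, only the co allele has switched, so co is the middle locus and the order is f – co – b.
f–co: (98 + 5)/800 = 0.1288; co–b: (63 + 5)/800 = 0.0850.
Expected DCO frequency = 0.1288 × 0.0850 ≈ 0.01095; observed = 5/800 ≈ 0.00625.
Coefficient of coincidence = 0.00625/0.01095 ≈ 0.57; interference = 1 − 0.57 = 0.43.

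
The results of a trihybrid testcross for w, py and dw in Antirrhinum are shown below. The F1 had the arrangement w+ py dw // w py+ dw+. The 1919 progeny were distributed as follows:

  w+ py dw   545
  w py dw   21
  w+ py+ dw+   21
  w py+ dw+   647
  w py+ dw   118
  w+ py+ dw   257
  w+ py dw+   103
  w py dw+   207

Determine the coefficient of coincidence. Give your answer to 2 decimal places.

0.61

The two rarest classes, w py dw and w+ py+ dw+, are the double crossovers. Comparing them with the parentals, only the w allele has switched, so w is the middle locus and the order is dw – w – py.
dw–w: (221 + 42)/1919 = 0.1371; w–py: (464 + 42)/1919 = 0.2637.
Expected DCO frequency = 0.1371 × 0.2637 ≈ 0.03615; observed = 42/1919 ≈ 0.02189.
Coefficient of coincidence = 0.02189/0.03615 ≈ 0.61.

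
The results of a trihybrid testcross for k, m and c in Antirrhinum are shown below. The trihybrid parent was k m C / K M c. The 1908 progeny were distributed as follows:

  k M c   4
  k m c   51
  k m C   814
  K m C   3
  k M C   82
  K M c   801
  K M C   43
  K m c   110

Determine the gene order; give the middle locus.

The two rarest classes, K m C and k M c, are the double crossovers. Comparing them with the parentals, only the k allele has switched, so k is the middle locus and the order is c – k – m.

k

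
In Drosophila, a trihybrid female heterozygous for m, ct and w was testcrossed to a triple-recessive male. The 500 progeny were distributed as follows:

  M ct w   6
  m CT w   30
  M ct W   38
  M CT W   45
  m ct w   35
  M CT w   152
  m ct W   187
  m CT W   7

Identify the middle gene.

The two most frequent reciprocal classes, M CT w and m ct W, are the parental types, so the F1 was M CT w / m ct W.
The two rarest classes, M ct w and m CT W, are the double crossovers. Comparing them with the parentals, only the ct allele has switched, so ct is the middle locus and the order is m – ct – w.

ct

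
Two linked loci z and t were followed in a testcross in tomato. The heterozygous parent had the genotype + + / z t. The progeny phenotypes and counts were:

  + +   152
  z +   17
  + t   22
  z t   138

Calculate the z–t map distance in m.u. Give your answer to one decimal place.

11.9 m.u.

The recombinant classes are + t and z +: 22 + 17 = 39.
Recombination frequency = 39/329 = 0.1185 ≈ 11.9%, i.e. 11.9 m.u.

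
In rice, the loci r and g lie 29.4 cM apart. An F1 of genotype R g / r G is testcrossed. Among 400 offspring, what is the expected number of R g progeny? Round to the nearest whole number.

141

A map distance of 29.4 cM corresponds to a recombination frequency of 0.294.
The F1 is R g / r G, so R g is a parental gamete class with expected frequency (1 − r)/2 = 0.706/2 = 0.3530.
Expected number = 0.3530 × 400 = 141.20 ≈ 141.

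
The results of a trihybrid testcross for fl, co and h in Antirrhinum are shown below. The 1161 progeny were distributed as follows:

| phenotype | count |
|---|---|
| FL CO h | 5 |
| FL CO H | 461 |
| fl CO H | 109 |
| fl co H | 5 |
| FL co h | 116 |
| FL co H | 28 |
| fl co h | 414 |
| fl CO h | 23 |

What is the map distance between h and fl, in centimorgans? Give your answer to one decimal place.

20.2 centimorgans

The two most frequent reciprocal classes, FL CO H and fl co h, are the parental types, so the F1 was FL CO H / fl co h.
The two rarest classes, FL CO h and fl co H, are the double crossovers. Comparing them with the parentals, only the h allele has switched, so h is the middle locus and the order is co – h – fl.
Crossovers in the h–fl interval produce the single-crossover classes fl CO H and FL co h (109 + 116 = 225) plus the double crossovers (10).
RF(h–fl) = (225 + 10) / 1161 = 235/1161 = 0.2024 → 20.2 centimorgans.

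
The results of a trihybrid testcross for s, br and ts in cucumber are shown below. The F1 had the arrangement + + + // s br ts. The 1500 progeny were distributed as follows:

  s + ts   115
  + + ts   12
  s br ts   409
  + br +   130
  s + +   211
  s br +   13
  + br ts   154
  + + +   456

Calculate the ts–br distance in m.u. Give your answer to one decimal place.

18.0 m.u.

The two rarest classes, + + ts and s br +, are the double crossovers. Comparing them with the parentals, only the ts allele has switched, so ts is the middle locus and the order is br – ts – s.
Crossovers in the br–ts interval produce the single-crossover classes + br + and s + ts (130 + 115 = 245) plus the double crossovers (25).
RF(br–ts) = (245 + 25) / 1500 = 270/1500 = 0.1800 → 18.0 m.u.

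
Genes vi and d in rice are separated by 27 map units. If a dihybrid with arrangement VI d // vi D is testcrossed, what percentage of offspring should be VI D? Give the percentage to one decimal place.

13.5%

A map distance of 27 map units corresponds to a recombination frequency of 0.270.
The F1 is VI d / vi D, so VI D is a recombinant gamete class with expected frequency r/2 = 0.270/2 = 0.1350.
That is 0.1350 = 13.5% of the progeny.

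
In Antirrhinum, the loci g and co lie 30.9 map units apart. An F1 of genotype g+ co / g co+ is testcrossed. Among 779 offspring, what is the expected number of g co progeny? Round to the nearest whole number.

120

A map distance of 30.9 map units corresponds to a recombination frequency of 0.309.
The F1 is g+ co / g co+, so g co is a recombinant gamete class with expected frequency r/2 = 0.309/2 = 0.1545.
Expected number = 0.1545 × 779 = 120.36 ≈ 120.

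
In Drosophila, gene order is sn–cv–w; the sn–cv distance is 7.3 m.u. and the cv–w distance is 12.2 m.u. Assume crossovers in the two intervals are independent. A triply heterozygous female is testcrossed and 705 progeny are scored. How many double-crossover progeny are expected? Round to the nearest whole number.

6

Map distances give recombination frequencies of 0.073 and 0.122 for the two intervals.
With no interference, expected double-crossover frequency = 0.073 × 0.122 = 0.00891.
Expected number = 0.00891 × 705 = 6.28 ≈ 6.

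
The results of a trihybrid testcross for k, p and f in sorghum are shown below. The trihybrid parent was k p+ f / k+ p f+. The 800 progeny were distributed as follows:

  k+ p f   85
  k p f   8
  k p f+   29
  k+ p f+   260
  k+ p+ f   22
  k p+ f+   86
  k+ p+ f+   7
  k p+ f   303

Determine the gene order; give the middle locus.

p

The two rarest classes, k p f and k+ p+ f+, are the double crossovers. Comparing them with the parentals, only the p allele has switched, so p is the middle locus and the order is k – p – f.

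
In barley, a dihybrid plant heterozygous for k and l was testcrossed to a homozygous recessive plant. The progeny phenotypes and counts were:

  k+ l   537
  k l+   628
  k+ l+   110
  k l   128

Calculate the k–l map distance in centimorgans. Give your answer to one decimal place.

17.0 centimorgans

The two most frequent classes, k+ l (537) and k l+ (628), are the parental types, so the F1 was k+ l / k l+.
The recombinant classes are k+ l+ and k l: 110 + 128 = 238.
Recombination frequency = 238/1403 = 0.1696 ≈ 17.0%, i.e. 17.0 centimorgans.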